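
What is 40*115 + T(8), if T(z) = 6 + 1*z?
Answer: 4614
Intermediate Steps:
T(z) = 6 + z
40*115 + T(8) = 40*115 + (6 + 8) = 4600 + 14 = 4614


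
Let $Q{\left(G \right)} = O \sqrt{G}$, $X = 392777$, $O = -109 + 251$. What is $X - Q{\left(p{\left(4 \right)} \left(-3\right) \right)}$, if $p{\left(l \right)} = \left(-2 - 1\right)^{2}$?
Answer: $392777 - 426 i \sqrt{3} \approx 3.9278 \cdot 10^{5} - 737.85 i$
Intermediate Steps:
$O = 142$
$p{\left(l \right)} = 9$ ($p{\left(l \right)} = \left(-3\right)^{2} = 9$)
$Q{\left(G \right)} = 142 \sqrt{G}$
$X - Q{\left(p{\left(4 \right)} \left(-3\right) \right)} = 392777 - 142 \sqrt{9 \left(-3\right)} = 392777 - 142 \sqrt{-27} = 392777 - 142 \cdot 3 i \sqrt{3} = 392777 - 426 i \sqrt{3}$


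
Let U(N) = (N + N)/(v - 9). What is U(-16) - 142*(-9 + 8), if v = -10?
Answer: 2730/19 ≈ 143.68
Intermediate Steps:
U(N) = -2*N/19 (U(N) = (N + N)/(-10 - 9) = (2*N)/(-19) = (2*N)*(-1/19) = -2*N/19)
U(-16) - 142*(-9 + 8) = -2/19*(-16) - 142*(-9 + 8) = 32/19 - 142*(-1) = 32/19 - 71*(-2) = 32/19 + 142 = 2730/19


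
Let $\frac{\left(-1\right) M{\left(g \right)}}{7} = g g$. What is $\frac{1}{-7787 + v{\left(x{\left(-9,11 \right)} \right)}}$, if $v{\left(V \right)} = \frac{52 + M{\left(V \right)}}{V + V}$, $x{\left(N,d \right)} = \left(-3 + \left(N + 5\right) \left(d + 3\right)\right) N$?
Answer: $- \frac{1062}{10243469} \approx -0.00010368$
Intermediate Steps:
$M{\left(g \right)} = - 7 g^{2}$ ($M{\left(g \right)} = - 7 g g = - 7 g^{2}$)
$x{\left(N,d \right)} = N \left(-3 + \left(3 + d\right) \left(5 + N\right)\right)$ ($x{\left(N,d \right)} = \left(-3 + \left(5 + N\right) \left(3 + d\right)\right) N = \left(-3 + \left(3 + d\right) \left(5 + N\right)\right) N = N \left(-3 + \left(3 + d\right) \left(5 + N\right)\right)$)
$v{\left(V \right)} = \frac{52 - 7 V^{2}}{2 V}$ ($v{\left(V \right)} = \frac{52 - 7 V^{2}}{V + V} = \frac{52 - 7 V^{2}}{2 V}$)
$\frac{1}{-7787 + v{\left(x{\left(-9,11 \right)} \right)}} = \frac{1}{-7787 + \left(\frac{26}{\left(-9\right) \left(12 + 3 \left(-9\right) + 5 \cdot 11 - 99\right)} - \frac{7 \left(- 9 \left(12 + 3 \left(-9\right) + 5 \cdot 11 - 99\right)\right)}{2}\right)} = \frac{1}{-7787 + \left(\frac{26}{\left(-9\right) \left(12 - 27 + 55 - 99\right)} - \frac{7 \left(- 9 \left(12 - 27 + 55 - 99\right)\right)}{2}\right)} = \frac{1}{-7787 + \left(\frac{26}{\left(-9\right) \left(-59\right)} - \frac{7 \left(\left(-9\right) \left(-59\right)\right)}{2}\right)} = \frac{1}{-7787 + \left(\frac{26}{531} - \frac{3717}{2}\right)} = \frac{1}{-7787 - \frac{1973675}{1062}} = \frac{1}{- \frac{10243469}{1062}} = - \frac{1062}{10243469}$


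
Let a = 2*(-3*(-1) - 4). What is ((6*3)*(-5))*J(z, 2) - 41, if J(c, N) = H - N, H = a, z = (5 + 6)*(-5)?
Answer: 319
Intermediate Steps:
z = -55 (z = 11*(-5) = -55)
a = -2 (a = 2*(3 - 4) = 2*(-1) = -2)
H = -2
J(c, N) = -2 - N
((6*3)*(-5))*J(z, 2) - 41 = ((6*3)*(-5))*(-2 - 1*2) - 41 = (18*(-5))*(-2 - 2) - 41 = -90*(-4) - 41 = 360 - 41 = 319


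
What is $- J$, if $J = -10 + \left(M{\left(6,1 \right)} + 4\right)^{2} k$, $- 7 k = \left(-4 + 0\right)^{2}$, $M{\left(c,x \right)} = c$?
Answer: $\frac{1670}{7} \approx 238.57$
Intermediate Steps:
$k = - \frac{16}{7}$ ($k = - \frac{\left(-4 + 0\right)^{2}}{7} = - \frac{\left(-4\right)^{2}}{7} = \left(- \frac{1}{7}\right) 16 = - \frac{16}{7} \approx -2.2857$)
$J = - \frac{1670}{7}$ ($J = -10 + \left(6 + 4\right)^{2} \left(- \frac{16}{7}\right) = -10 + 10^{2} \left(- \frac{16}{7}\right) = -10 + 100 \left(- \frac{16}{7}\right) = -10 - \frac{1600}{7} = - \frac{1670}{7} \approx -238.57$)
$- J = \left(-1\right) \left(- \frac{1670}{7}\right) = \frac{1670}{7}$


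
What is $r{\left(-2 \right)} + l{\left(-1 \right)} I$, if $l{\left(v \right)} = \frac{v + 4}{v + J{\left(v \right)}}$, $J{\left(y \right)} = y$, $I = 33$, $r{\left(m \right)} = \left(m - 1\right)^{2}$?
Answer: $- \frac{81}{2} \approx -40.5$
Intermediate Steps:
$r{\left(m \right)} = \left(-1 + m\right)^{2}$
$l{\left(v \right)} = \frac{4 + v}{2 v}$ ($l{\left(v \right)} = \frac{v + 4}{v + v} = \frac{4 + v}{2 v}$)
$r{\left(-2 \right)} + l{\left(-1 \right)} I = \left(-1 - 2\right)^{2} + \frac{4 - 1}{2 \left(-1\right)} 33 = \left(-3\right)^{2} + \frac{1}{2} \left(-1\right) 3 \cdot 33 = 9 - \frac{99}{2} = - \frac{81}{2}$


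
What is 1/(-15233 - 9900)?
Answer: -1/25133 ≈ -3.9788e-5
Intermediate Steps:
1/(-15233 - 9900) = 1/(-25133) = -1/25133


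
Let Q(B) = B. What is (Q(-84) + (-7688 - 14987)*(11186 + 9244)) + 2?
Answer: -463250332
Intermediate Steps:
(Q(-84) + (-7688 - 14987)*(11186 + 9244)) + 2 = (-84 + (-7688 - 14987)*(11186 + 9244)) + 2 = (-84 - 22675*20430) + 2 = (-84 - 463250250) + 2 = -463250334 + 2 = -463250332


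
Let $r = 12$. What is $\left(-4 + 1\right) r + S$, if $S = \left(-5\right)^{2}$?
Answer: $-11$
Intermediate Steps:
$S = 25$
$\left(-4 + 1\right) r + S = \left(-4 + 1\right) 12 + 25 = \left(-3\right) 12 + 25 = -36 + 25 = -11$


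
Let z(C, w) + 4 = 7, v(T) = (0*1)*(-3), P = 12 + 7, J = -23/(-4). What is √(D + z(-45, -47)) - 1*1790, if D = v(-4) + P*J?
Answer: -1790 + √449/2 ≈ -1779.4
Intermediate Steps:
J = 23/4 (J = -23*(-¼) = 23/4 ≈ 5.7500)
P = 19
v(T) = 0 (v(T) = 0*(-3) = 0)
z(C, w) = 3 (z(C, w) = -4 + 7 = 3)
D = 437/4 (D = 0 + 19*(23/4) = 0 + 437/4 = 437/4 ≈ 109.25)
√(D + z(-45, -47)) - 1*1790 = √(437/4 + 3) - 1*1790 = √(449/4) - 1790 = √449/2 - 1790 = -1790 + √449/2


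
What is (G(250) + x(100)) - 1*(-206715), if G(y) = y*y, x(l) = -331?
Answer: 268884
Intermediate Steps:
G(y) = y²
(G(250) + x(100)) - 1*(-206715) = (250² - 331) - 1*(-206715) = (62500 - 331) + 206715 = 62169 + 206715 = 268884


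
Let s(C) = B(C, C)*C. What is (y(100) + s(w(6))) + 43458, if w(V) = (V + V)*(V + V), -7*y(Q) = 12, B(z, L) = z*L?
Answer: 21206082/7 ≈ 3.0294e+6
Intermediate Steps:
B(z, L) = L*z
y(Q) = -12/7 (y(Q) = -1/7*12 = -12/7)
w(V) = 4*V**2 (w(V) = (2*V)*(2*V) = 4*V**2)
s(C) = C**3 (s(C) = (C*C)*C = C**2*C = C**3)
(y(100) + s(w(6))) + 43458 = (-12/7 + (4*6**2)**3) + 43458 = (-12/7 + (4*36)**3) + 43458 = (-12/7 + 144**3) + 43458 = (-12/7 + 2985984) + 43458 = 20901876/7 + 43458 = 21206082/7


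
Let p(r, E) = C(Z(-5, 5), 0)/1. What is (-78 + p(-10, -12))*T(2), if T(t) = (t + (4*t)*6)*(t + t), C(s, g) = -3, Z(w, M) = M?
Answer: -16200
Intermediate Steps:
T(t) = 50*t² (T(t) = (t + 24*t)*(2*t) = (25*t)*(2*t) = 50*t²)
p(r, E) = -3 (p(r, E) = -3/1 = -3*1 = -3)
(-78 + p(-10, -12))*T(2) = (-78 - 3)*(50*2²) = -4050*4 = -81*200 = -16200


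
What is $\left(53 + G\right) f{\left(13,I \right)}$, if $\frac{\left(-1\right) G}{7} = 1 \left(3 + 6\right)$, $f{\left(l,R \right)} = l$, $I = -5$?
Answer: $-130$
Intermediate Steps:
$G = -63$ ($G = - 7 \cdot 1 \left(3 + 6\right) = - 7 \cdot 1 \cdot 9 = \left(-7\right) 9 = -63$)
$\left(53 + G\right) f{\left(13,I \right)} = \left(53 - 63\right) 13 = \left(-10\right) 13 = -130$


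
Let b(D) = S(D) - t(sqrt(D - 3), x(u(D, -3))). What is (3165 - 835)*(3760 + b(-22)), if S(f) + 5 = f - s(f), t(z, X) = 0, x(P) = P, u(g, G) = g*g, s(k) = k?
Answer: 8749150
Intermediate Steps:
u(g, G) = g**2
S(f) = -5 (S(f) = -5 + (f - f) = -5 + 0 = -5)
b(D) = -5 (b(D) = -5 - 1*0 = -5 + 0 = -5)
(3165 - 835)*(3760 + b(-22)) = (3165 - 835)*(3760 - 5) = 2330*3755 = 8749150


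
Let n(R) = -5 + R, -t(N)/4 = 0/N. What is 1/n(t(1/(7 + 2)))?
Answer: -⅕ ≈ -0.20000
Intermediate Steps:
t(N) = 0 (t(N) = -0/N = -4*0 = 0)
1/n(t(1/(7 + 2))) = 1/(-5 + 0) = 1/(-5) = -⅕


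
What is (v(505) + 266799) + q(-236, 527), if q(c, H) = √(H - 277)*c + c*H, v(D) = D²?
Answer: 397452 - 1180*√10 ≈ 3.9372e+5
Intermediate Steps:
q(c, H) = H*c + c*√(-277 + H) (q(c, H) = √(-277 + H)*c + H*c = c*√(-277 + H) + H*c = H*c + c*√(-277 + H))
(v(505) + 266799) + q(-236, 527) = (505² + 266799) - 236*(527 + √(-277 + 527)) = (255025 + 266799) - 236*(527 + √250) = 521824 - 236*(527 + 5*√10) = 521824 + (-124372 - 1180*√10) = 397452 - 1180*√10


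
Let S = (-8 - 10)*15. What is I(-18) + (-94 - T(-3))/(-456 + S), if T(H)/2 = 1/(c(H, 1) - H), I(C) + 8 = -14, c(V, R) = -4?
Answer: -7940/363 ≈ -21.873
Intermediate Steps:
I(C) = -22 (I(C) = -8 - 14 = -22)
S = -270 (S = -18*15 = -270)
T(H) = 2/(-4 - H)
I(-18) + (-94 - T(-3))/(-456 + S) = -22 + (-94 - (-2)/(4 - 3))/(-456 - 270) = -22 + (-94 - (-2)/1)/(-726) = -22 - (-94 - (-2))/726 = -22 - (-94 - 1*(-2))/726 = -22 - (-94 + 2)/726 = -22 - 1/726*(-92) = -22 + 46/363 = -7940/363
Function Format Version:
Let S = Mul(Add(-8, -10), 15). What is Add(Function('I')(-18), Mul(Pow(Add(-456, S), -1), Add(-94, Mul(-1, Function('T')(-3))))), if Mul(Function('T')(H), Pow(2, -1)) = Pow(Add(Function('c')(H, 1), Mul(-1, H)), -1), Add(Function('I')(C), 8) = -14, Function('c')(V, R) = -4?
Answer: Rational(-7940, 363) ≈ -21.873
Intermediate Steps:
Function('I')(C) = -22 (Function('I')(C) = Add(-8, -14) = -22)
S = -270 (S = Mul(-18, 15) = -270)
Function('T')(H) = Mul(2, Pow(Add(-4, Mul(-1, H)), -1))
Add(Function('I')(-18), Mul(Pow(Add(-456, S), -1), Add(-94, Mul(-1, Function('T')(-3))))) = Add(-22, Mul(Pow(Add(-456, -270), -1), Add(-94, Mul(-1, Mul(-2, Pow(Add(4, -3), -1)))))) = Add(-22, Mul(Pow(-726, -1), Add(-94, Mul(-1, Mul(-2, Pow(1, -1)))))) = Add(-22, Mul(Rational(-1, 726), Add(-94, Mul(-1, Mul(-2, 1))))) = Add(-22, Mul(Rational(-1, 726), Add(-94, Mul(-1, -2)))) = Add(-22, Mul(Rational(-1, 726), Add(-94, 2))) = Add(-22, Mul(Rational(-1, 726), -92)) = Add(-22, Rational(46, 363)) = Rational(-7940, 363)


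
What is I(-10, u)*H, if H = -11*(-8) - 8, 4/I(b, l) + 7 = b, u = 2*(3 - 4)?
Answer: -320/17 ≈ -18.824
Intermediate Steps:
u = -2 (u = 2*(-1) = -2)
I(b, l) = 4/(-7 + b)
H = 80 (H = 88 - 8 = 80)
I(-10, u)*H = (4/(-7 - 10))*80 = (4/(-17))*80 = (4*(-1/17))*80 = -4/17*80 = -320/17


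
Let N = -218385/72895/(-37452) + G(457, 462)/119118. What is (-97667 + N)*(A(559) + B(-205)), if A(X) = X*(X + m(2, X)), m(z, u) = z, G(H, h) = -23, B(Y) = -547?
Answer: -1358324074325308104103/44426189721 ≈ -3.0575e+10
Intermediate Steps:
A(X) = X*(2 + X) (A(X) = X*(X + 2) = X*(2 + X))
N = -1225929233/10839990291924 (N = -218385/72895/(-37452) - 23/119118 = -218385*1/72895*(-1/37452) - 23*1/119118 = -43677/14579*(-1/37452) - 23/119118 = 14559/182004236 - 23/119118 = -1225929233/10839990291924 ≈ -0.00011309)
(-97667 + N)*(A(559) + B(-205)) = (-97667 - 1225929233/10839990291924)*(559*(2 + 559) - 547) = -1058709333067270541*(559*561 - 547)/10839990291924 = -1058709333067270541*(313599 - 547)/10839990291924 = -1058709333067270541/10839990291924*313052 = -1358324074325308104103/44426189721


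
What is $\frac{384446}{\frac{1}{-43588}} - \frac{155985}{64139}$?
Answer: $- \frac{1074792119310457}{64139} \approx -1.6757 \cdot 10^{10}$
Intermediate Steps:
$\frac{384446}{\frac{1}{-43588}} - \frac{155985}{64139} = \frac{384446}{- \frac{1}{43588}} - \frac{155985}{64139} = 384446 \left(-43588\right) - \frac{155985}{64139} = -16757232248 - \frac{155985}{64139} = - \frac{1074792119310457}{64139}$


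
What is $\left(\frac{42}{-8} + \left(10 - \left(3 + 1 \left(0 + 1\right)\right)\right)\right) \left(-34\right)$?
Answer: $- \frac{51}{2} \approx -25.5$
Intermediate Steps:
$\left(\frac{42}{-8} + \left(10 - \left(3 + 1 \left(0 + 1\right)\right)\right)\right) \left(-34\right) = \left(42 \left(- \frac{1}{8}\right) + \left(10 - \left(3 + 1 \cdot 1\right)\right)\right) \left(-34\right) = \left(- \frac{21}{4} + \left(10 - 4\right)\right) \left(-34\right) = \left(- \frac{21}{4} + 6\right) \left(-34\right) = \frac{3}{4} \left(-34\right) = - \frac{51}{2}$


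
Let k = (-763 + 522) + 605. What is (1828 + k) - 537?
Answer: 1655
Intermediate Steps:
k = 364 (k = -241 + 605 = 364)
(1828 + k) - 537 = (1828 + 364) - 537 = 2192 - 537 = 1655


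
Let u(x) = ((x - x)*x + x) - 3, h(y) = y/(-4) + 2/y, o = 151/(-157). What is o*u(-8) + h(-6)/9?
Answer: 90793/8478 ≈ 10.709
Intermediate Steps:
o = -151/157 (o = 151*(-1/157) = -151/157 ≈ -0.96178)
h(y) = 2/y - y/4 (h(y) = y*(-¼) + 2/y = -y/4 + 2/y = 2/y - y/4)
u(x) = -3 + x (u(x) = (0*x + x) - 3 = (0 + x) - 3 = x - 3 = -3 + x)
o*u(-8) + h(-6)/9 = -151*(-3 - 8)/157 + (2/(-6) - ¼*(-6))/9 = -151/157*(-11) + (2*(-⅙) + 3/2)*(⅑) = 1661/157 + (-⅓ + 3/2)*(⅑) = 1661/157 + (7/6)*(⅑) = 1661/157 + 7/54 = 90793/8478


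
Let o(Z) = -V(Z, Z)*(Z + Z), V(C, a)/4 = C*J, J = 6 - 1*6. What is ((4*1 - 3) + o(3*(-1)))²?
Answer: 1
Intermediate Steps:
J = 0 (J = 6 - 6 = 0)
V(C, a) = 0 (V(C, a) = 4*(C*0) = 4*0 = 0)
o(Z) = 0 (o(Z) = -0*(Z + Z) = -0*2*Z = -1*0 = 0)
((4*1 - 3) + o(3*(-1)))² = ((4*1 - 3) + 0)² = ((4 - 3) + 0)² = (1 + 0)² = 1² = 1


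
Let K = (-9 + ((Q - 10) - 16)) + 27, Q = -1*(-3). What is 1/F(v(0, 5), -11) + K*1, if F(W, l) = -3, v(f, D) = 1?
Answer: -16/3 ≈ -5.3333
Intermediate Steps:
Q = 3
K = -5 (K = (-9 + ((3 - 10) - 16)) + 27 = (-9 + (-7 - 16)) + 27 = (-9 - 23) + 27 = -32 + 27 = -5)
1/F(v(0, 5), -11) + K*1 = 1/(-3) - 5*1 = -⅓ - 5 = -16/3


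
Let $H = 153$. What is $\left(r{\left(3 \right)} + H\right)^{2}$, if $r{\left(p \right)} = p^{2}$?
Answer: $26244$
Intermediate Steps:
$\left(r{\left(3 \right)} + H\right)^{2} = \left(3^{2} + 153\right)^{2} = \left(9 + 153\right)^{2} = 162^{2} = 26244$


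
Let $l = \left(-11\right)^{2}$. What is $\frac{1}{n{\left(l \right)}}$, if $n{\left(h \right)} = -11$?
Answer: $- \frac{1}{11} \approx -0.090909$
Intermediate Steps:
$l = 121$
$\frac{1}{n{\left(l \right)}} = \frac{1}{-11} = - \frac{1}{11}$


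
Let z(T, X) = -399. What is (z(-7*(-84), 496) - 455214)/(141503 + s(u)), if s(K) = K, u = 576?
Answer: -455613/142079 ≈ -3.2068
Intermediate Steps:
(z(-7*(-84), 496) - 455214)/(141503 + s(u)) = (-399 - 455214)/(141503 + 576) = -455613/142079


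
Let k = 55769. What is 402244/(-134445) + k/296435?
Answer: -22348267387/7970840715 ≈ -2.8038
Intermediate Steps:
402244/(-134445) + k/296435 = 402244/(-134445) + 55769/296435 = 402244*(-1/134445) + 55769*(1/296435) = -402244/134445 + 55769/296435 = -22348267387/7970840715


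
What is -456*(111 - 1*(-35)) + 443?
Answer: -66133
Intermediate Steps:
-456*(111 - 1*(-35)) + 443 = -456*(111 + 35) + 443 = -456*146 + 443 = -66576 + 443 = -66133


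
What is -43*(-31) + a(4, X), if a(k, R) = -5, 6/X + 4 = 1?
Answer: 1328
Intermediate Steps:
X = -2 (X = 6/(-4 + 1) = 6/(-3) = 6*(-⅓) = -2)
-43*(-31) + a(4, X) = -43*(-31) - 5 = 1333 - 5 = 1328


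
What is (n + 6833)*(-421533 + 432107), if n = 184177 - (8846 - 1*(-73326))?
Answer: 1150853012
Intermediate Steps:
n = 102005 (n = 184177 - (8846 + 73326) = 184177 - 1*82172 = 184177 - 82172 = 102005)
(n + 6833)*(-421533 + 432107) = (102005 + 6833)*(-421533 + 432107) = 108838*10574 = 1150853012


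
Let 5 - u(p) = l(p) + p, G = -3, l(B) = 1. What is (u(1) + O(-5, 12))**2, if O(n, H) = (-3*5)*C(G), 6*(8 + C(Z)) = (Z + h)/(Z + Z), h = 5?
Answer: 552049/36 ≈ 15335.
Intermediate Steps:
C(Z) = -8 + (5 + Z)/(12*Z) (C(Z) = -8 + ((Z + 5)/(Z + Z))/6 = -8 + ((5 + Z)/((2*Z)))/6 = -8 + ((5 + Z)*(1/(2*Z)))/6 = -8 + ((5 + Z)/(2*Z))/6 = -8 + (5 + Z)/(12*Z))
u(p) = 4 - p (u(p) = 5 - (1 + p) = 5 + (-1 - p) = 4 - p)
O(n, H) = 725/6 (O(n, H) = (-3*5)*((5/12)*(1 - 19*(-3))/(-3)) = -25*(-1)*(1 + 57)/(4*3) = -25*(-1)*58/(4*3) = -15*(-145/18) = 725/6)
(u(1) + O(-5, 12))**2 = ((4 - 1*1) + 725/6)**2 = ((4 - 1) + 725/6)**2 = (3 + 725/6)**2 = (743/6)**2 = 552049/36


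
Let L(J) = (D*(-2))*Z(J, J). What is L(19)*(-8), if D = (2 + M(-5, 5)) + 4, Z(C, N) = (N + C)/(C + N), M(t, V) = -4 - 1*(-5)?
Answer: 112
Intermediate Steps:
M(t, V) = 1 (M(t, V) = -4 + 5 = 1)
Z(C, N) = 1 (Z(C, N) = (C + N)/(C + N) = 1)
D = 7 (D = (2 + 1) + 4 = 3 + 4 = 7)
L(J) = -14 (L(J) = (7*(-2))*1 = -14*1 = -14)
L(19)*(-8) = -14*(-8) = 112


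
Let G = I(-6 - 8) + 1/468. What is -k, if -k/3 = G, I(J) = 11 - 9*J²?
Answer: -820403/156 ≈ -5259.0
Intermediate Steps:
I(J) = 11 - 9*J²
G = -820403/468 (G = (11 - 9*(-6 - 8)²) + 1/468 = (11 - 9*(-14)²) + 1/468 = (11 - 9*196) + 1/468 = (11 - 1764) + 1/468 = -1753 + 1/468 = -820403/468 ≈ -1753.0)
k = 820403/156 (k = -3*(-820403/468) = 820403/156 ≈ 5259.0)
-k = -1*820403/156 = -820403/156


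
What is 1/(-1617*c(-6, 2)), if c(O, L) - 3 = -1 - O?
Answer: -1/12936 ≈ -7.7304e-5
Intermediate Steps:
c(O, L) = 2 - O (c(O, L) = 3 + (-1 - O) = 2 - O)
1/(-1617*c(-6, 2)) = 1/(-1617*(2 - 1*(-6))) = 1/(-1617*(2 + 6)) = 1/(-1617*8) = 1/(-12936) = -1/12936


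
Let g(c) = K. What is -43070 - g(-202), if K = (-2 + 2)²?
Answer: -43070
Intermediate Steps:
K = 0 (K = 0² = 0)
g(c) = 0
-43070 - g(-202) = -43070 - 1*0 = -43070 + 0 = -43070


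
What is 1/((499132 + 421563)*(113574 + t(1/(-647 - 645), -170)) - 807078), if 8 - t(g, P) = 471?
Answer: 1/104139925067 ≈ 9.6025e-12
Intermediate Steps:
t(g, P) = -463 (t(g, P) = 8 - 1*471 = 8 - 471 = -463)
1/((499132 + 421563)*(113574 + t(1/(-647 - 645), -170)) - 807078) = 1/((499132 + 421563)*(113574 - 463) - 807078) = 1/(920695*113111 - 807078) = 1/(104140732145 - 807078) = 1/104139925067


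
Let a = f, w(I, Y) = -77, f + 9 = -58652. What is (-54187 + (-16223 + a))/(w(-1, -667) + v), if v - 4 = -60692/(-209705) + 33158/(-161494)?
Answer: 2185565649439085/1234688625626 ≈ 1770.1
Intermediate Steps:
f = -58661 (f = -9 - 58652 = -58661)
a = -58661
v = 69156196269/16933049635 (v = 4 + (-60692/(-209705) + 33158/(-161494)) = 4 + (-60692*(-1/209705) + 33158*(-1/161494)) = 4 + (60692/209705 - 16579/80747) = 4 + 1423997729/16933049635 = 69156196269/16933049635 ≈ 4.0841)
(-54187 + (-16223 + a))/(w(-1, -667) + v) = (-54187 + (-16223 - 58661))/(-77 + 69156196269/16933049635) = (-54187 - 74884)/(-1234688625626/16933049635) = -129071*(-16933049635/1234688625626) = 2185565649439085/1234688625626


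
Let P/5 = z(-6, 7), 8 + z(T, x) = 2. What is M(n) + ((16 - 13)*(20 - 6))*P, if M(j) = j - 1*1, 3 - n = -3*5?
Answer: -1243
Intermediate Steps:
z(T, x) = -6 (z(T, x) = -8 + 2 = -6)
P = -30 (P = 5*(-6) = -30)
n = 18 (n = 3 - (-3)*5 = 3 - 1*(-15) = 3 + 15 = 18)
M(j) = -1 + j (M(j) = j - 1 = -1 + j)
M(n) + ((16 - 13)*(20 - 6))*P = (-1 + 18) + ((16 - 13)*(20 - 6))*(-30) = 17 + (3*14)*(-30) = 17 + 42*(-30) = 17 - 1260 = -1243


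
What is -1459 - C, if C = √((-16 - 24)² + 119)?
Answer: -1459 - 3*√191 ≈ -1500.5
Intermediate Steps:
C = 3*√191 (C = √((-40)² + 119) = √(1600 + 119) = √1719 = 3*√191 ≈ 41.461)
-1459 - C = -1459 - 3*√191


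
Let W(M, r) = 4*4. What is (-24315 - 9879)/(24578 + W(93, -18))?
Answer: -5699/4099 ≈ -1.3903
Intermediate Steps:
W(M, r) = 16
(-24315 - 9879)/(24578 + W(93, -18)) = (-24315 - 9879)/(24578 + 16) = -34194/24594 = -34194*1/24594 = -5699/4099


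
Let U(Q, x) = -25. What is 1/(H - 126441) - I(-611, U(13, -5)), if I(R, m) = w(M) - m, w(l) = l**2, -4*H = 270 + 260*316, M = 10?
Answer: -36762127/294097 ≈ -125.00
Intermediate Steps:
H = -41215/2 (H = -(270 + 260*316)/4 = -(270 + 82160)/4 = -1/4*82430 = -41215/2 ≈ -20608.)
I(R, m) = 100 - m (I(R, m) = 10**2 - m = 100 - m)
1/(H - 126441) - I(-611, U(13, -5)) = 1/(-41215/2 - 126441) - (100 - 1*(-25)) = 1/(-294097/2) - (100 + 25) = -2/294097 - 1*125 = -2/294097 - 125 = -36762127/294097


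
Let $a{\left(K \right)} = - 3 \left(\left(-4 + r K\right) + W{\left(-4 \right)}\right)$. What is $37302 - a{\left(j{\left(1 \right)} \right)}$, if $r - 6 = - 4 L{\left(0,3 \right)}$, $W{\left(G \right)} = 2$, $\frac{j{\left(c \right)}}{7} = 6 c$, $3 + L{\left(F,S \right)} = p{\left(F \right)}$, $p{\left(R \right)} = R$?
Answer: $39564$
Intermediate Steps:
$L{\left(F,S \right)} = -3 + F$
$j{\left(c \right)} = 42 c$ ($j{\left(c \right)} = 7 \cdot 6 c = 42 c$)
$r = 18$ ($r = 6 - 4 \left(-3 + 0\right) = 6 - -12 = 6 + 12 = 18$)
$a{\left(K \right)} = 6 - 54 K$ ($a{\left(K \right)} = - 3 \left(\left(-4 + 18 K\right) + 2\right) = - 3 \left(-2 + 18 K\right) = 6 - 54 K$)
$37302 - a{\left(j{\left(1 \right)} \right)} = 37302 - \left(6 - 54 \cdot 42 \cdot 1\right) = 37302 - \left(6 - 2268\right) = 37302 - -2262 = 37302 + 2262 = 39564$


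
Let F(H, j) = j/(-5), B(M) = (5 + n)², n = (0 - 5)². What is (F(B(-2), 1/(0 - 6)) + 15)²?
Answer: 203401/900 ≈ 226.00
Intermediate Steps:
n = 25 (n = (-5)² = 25)
B(M) = 900 (B(M) = (5 + 25)² = 30² = 900)
F(H, j) = -j/5 (F(H, j) = j*(-⅕) = -j/5)
(F(B(-2), 1/(0 - 6)) + 15)² = (-1/(5*(0 - 6)) + 15)² = (-⅕/(-6) + 15)² = (-⅕*(-⅙) + 15)² = (1/30 + 15)² = (451/30)² = 203401/900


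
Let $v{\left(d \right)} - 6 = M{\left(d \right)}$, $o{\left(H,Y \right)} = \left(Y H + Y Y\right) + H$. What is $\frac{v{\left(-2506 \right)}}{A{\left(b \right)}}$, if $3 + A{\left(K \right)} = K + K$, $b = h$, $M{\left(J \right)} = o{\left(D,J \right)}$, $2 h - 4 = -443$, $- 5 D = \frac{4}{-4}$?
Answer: $- \frac{6279541}{442} \approx -14207.0$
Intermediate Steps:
$D = \frac{1}{5}$ ($D = - \frac{4 \frac{1}{-4}}{5} = - \frac{4 \left(- \frac{1}{4}\right)}{5} = \left(- \frac{1}{5}\right) \left(-1\right) = \frac{1}{5} \approx 0.2$)
$h = - \frac{439}{2}$ ($h = 2 + \frac{1}{2} \left(-443\right) = 2 - \frac{443}{2} = - \frac{439}{2} \approx -219.5$)
$o{\left(H,Y \right)} = H + Y^{2} + H Y$ ($o{\left(H,Y \right)} = \left(H Y + Y^{2}\right) + H = \left(Y^{2} + H Y\right) + H = H + Y^{2} + H Y$)
$M{\left(J \right)} = \frac{1}{5} + J^{2} + \frac{J}{5}$
$v{\left(d \right)} = \frac{31}{5} + d^{2} + \frac{d}{5}$ ($v{\left(d \right)} = 6 + \left(\frac{1}{5} + d^{2} + \frac{d}{5}\right) = \frac{31}{5} + d^{2} + \frac{d}{5}$)
$b = - \frac{439}{2} \approx -219.5$
$A{\left(K \right)} = -3 + 2 K$ ($A{\left(K \right)} = -3 + \left(K + K\right) = -3 + 2 K$)
$\frac{v{\left(-2506 \right)}}{A{\left(b \right)}} = \frac{\frac{31}{5} + \left(-2506\right)^{2} + \frac{1}{5} \left(-2506\right)}{-3 + 2 \left(- \frac{439}{2}\right)} = \frac{\frac{31}{5} + 6280036 - \frac{2506}{5}}{-3 - 439} = \frac{6279541}{-442} = 6279541 \left(- \frac{1}{442}\right) = - \frac{6279541}{442}$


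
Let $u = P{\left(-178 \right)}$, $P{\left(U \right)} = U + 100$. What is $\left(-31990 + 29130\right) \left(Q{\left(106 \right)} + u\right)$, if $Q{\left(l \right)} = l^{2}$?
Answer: $-31911880$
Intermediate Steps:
$P{\left(U \right)} = 100 + U$
$u = -78$ ($u = 100 - 178 = -78$)
$\left(-31990 + 29130\right) \left(Q{\left(106 \right)} + u\right) = \left(-31990 + 29130\right) \left(106^{2} - 78\right) = - 2860 \left(11236 - 78\right) = \left(-2860\right) 11158 = -31911880$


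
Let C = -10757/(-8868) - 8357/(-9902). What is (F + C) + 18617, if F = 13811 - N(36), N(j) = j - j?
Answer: 1423856829149/43905468 ≈ 32430.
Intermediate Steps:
N(j) = 0
C = 90312845/43905468 (C = -10757*(-1/8868) - 8357*(-1/9902) = 10757/8868 + 8357/9902 = 90312845/43905468 ≈ 2.0570)
F = 13811 (F = 13811 - 1*0 = 13811 + 0 = 13811)
(F + C) + 18617 = (13811 + 90312845/43905468) + 18617 = 606468731393/43905468 + 18617 = 1423856829149/43905468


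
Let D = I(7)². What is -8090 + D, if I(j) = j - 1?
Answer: -8054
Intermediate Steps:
I(j) = -1 + j
D = 36 (D = (-1 + 7)² = 6² = 36)
-8090 + D = -8090 + 36 = -8054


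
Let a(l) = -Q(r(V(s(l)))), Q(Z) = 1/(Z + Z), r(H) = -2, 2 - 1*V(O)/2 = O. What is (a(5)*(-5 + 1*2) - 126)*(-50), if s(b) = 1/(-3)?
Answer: 12675/2 ≈ 6337.5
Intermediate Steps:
s(b) = -⅓
V(O) = 4 - 2*O
Q(Z) = 1/(2*Z)
a(l) = ¼ (a(l) = -1/(2*(-2)) = -(-1)/(2*2) = -1*(-¼) = ¼)
(a(5)*(-5 + 1*2) - 126)*(-50) = ((-5 + 1*2)/4 - 126)*(-50) = ((-5 + 2)/4 - 126)*(-50) = ((¼)*(-3) - 126)*(-50) = (-¾ - 126)*(-50) = -507/4*(-50) = 12675/2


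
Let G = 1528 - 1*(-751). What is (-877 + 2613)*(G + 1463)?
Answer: 6496112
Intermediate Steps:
G = 2279 (G = 1528 + 751 = 2279)
(-877 + 2613)*(G + 1463) = (-877 + 2613)*(2279 + 1463) = 1736*3742 = 6496112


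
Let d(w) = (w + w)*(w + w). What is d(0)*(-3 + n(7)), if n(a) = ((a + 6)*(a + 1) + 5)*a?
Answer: 0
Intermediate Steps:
n(a) = a*(5 + (1 + a)*(6 + a)) (n(a) = ((6 + a)*(1 + a) + 5)*a = ((1 + a)*(6 + a) + 5)*a = (5 + (1 + a)*(6 + a))*a = a*(5 + (1 + a)*(6 + a)))
d(w) = 4*w**2 (d(w) = (2*w)*(2*w) = 4*w**2)
d(0)*(-3 + n(7)) = (4*0**2)*(-3 + 7*(11 + 7**2 + 7*7)) = (4*0)*(-3 + 7*(11 + 49 + 49)) = 0*(-3 + 7*109) = 0*(-3 + 763) = 0*760 = 0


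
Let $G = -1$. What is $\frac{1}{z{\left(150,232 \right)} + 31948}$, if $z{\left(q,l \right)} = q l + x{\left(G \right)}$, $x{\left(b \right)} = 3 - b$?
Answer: $\frac{1}{66752} \approx 1.4981 \cdot 10^{-5}$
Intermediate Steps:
$z{\left(q,l \right)} = 4 + l q$ ($z{\left(q,l \right)} = q l + \left(3 - -1\right) = l q + \left(3 + 1\right) = l q + 4 = 4 + l q$)
$\frac{1}{z{\left(150,232 \right)} + 31948} = \frac{1}{\left(4 + 232 \cdot 150\right) + 31948} = \frac{1}{\left(4 + 34800\right) + 31948} = \frac{1}{34804 + 31948} = \frac{1}{66752}$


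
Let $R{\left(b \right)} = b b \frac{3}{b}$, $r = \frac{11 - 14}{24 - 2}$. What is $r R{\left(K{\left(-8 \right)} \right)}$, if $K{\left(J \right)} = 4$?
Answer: $- \frac{18}{11} \approx -1.6364$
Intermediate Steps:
$r = - \frac{3}{22} \approx -0.13636$
$R{\left(b \right)} = 3 b$ ($R{\left(b \right)} = b^{2} \frac{3}{b} = 3 b$)
$r R{\left(K{\left(-8 \right)} \right)} = - \frac{3 \cdot 3 \cdot 4}{22} = \left(- \frac{3}{22}\right) 12 = - \frac{18}{11}$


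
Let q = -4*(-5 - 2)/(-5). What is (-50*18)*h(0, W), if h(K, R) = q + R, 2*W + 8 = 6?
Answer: 5940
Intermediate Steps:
W = -1 (W = -4 + (½)*6 = -4 + 3 = -1)
q = -28/5 (q = -4*(-7)*(-⅕) = 28*(-⅕) = -28/5 ≈ -5.6000)
h(K, R) = -28/5 + R
(-50*18)*h(0, W) = (-50*18)*(-28/5 - 1) = -900*(-33/5) = 5940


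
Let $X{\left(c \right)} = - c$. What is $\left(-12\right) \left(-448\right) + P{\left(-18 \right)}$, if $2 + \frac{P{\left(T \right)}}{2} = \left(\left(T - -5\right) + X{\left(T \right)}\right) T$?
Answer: $5192$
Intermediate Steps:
$P{\left(T \right)} = -4 + 10 T$ ($P{\left(T \right)} = -4 + 2 \left(\left(T - -5\right) - T\right) T = -4 + 2 \left(\left(T + 5\right) - T\right) T = -4 + 2 \left(\left(5 + T\right) - T\right) T = -4 + 2 \cdot 5 T = -4 + 10 T$)
$\left(-12\right) \left(-448\right) + P{\left(-18 \right)} = \left(-12\right) \left(-448\right) + \left(-4 + 10 \left(-18\right)\right) = 5376 - 184 = 5192$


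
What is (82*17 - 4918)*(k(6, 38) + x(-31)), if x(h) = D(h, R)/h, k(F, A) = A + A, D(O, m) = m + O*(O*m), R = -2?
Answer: -15082720/31 ≈ -4.8654e+5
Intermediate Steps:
D(O, m) = m + m*O²
k(F, A) = 2*A
x(h) = (-2 - 2*h²)/h (x(h) = (-2*(1 + h²))/h = (-2 - 2*h²)/h)
(82*17 - 4918)*(k(6, 38) + x(-31)) = (82*17 - 4918)*(2*38 + (-2*(-31) - 2/(-31))) = (1394 - 4918)*(76 + (62 - 2*(-1/31))) = -3524*(76 + (62 + 2/31)) = -3524*(76 + 1924/31) = -3524*4280/31 = -15082720/31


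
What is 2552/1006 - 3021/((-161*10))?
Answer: 3573923/809830 ≈ 4.4132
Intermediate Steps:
2552/1006 - 3021/((-161*10)) = 2552*(1/1006) - 3021/(-1610) = 1276/503 - 3021*(-1/1610) = 1276/503 + 3021/1610 = 3573923/809830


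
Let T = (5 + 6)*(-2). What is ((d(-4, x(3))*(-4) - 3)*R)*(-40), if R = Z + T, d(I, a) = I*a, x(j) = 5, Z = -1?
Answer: 70840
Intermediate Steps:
T = -22 (T = 11*(-2) = -22)
R = -23 (R = -1 - 22 = -23)
((d(-4, x(3))*(-4) - 3)*R)*(-40) = ((-4*5*(-4) - 3)*(-23))*(-40) = ((-20*(-4) - 3)*(-23))*(-40) = ((80 - 3)*(-23))*(-40) = (77*(-23))*(-40) = -1771*(-40) = 70840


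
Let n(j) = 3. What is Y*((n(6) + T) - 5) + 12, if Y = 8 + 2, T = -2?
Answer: -28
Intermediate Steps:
Y = 10
Y*((n(6) + T) - 5) + 12 = 10*((3 - 2) - 5) + 12 = 10*(1 - 5) + 12 = 10*(-4) + 12 = -40 + 12 = -28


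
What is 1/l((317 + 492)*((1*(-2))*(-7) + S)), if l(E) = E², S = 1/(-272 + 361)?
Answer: 7921/1017723845329 ≈ 7.7831e-9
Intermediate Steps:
S = 1/89 ≈ 0.011236
1/l((317 + 492)*((1*(-2))*(-7) + S)) = 1/(((317 + 492)*((1*(-2))*(-7) + 1/89))²) = 1/((809*(-2*(-7) + 1/89))²) = 1/((809*(14 + 1/89))²) = 1/((809*(1247/89))²) = 1/((1008823/89)²) = 1/(1017723845329/7921) = 7921/1017723845329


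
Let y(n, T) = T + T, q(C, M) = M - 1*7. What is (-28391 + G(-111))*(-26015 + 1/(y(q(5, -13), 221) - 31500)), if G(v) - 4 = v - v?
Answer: 22935954276077/31058 ≈ 7.3849e+8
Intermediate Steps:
q(C, M) = -7 + M (q(C, M) = M - 7 = -7 + M)
y(n, T) = 2*T
G(v) = 4 (G(v) = 4 + (v - v) = 4 + 0 = 4)
(-28391 + G(-111))*(-26015 + 1/(y(q(5, -13), 221) - 31500)) = (-28391 + 4)*(-26015 + 1/(2*221 - 31500)) = -28387*(-26015 + 1/(442 - 31500)) = -28387*(-26015 + 1/(-31058)) = -28387*(-26015 - 1/31058) = -28387*(-807973871/31058) = 22935954276077/31058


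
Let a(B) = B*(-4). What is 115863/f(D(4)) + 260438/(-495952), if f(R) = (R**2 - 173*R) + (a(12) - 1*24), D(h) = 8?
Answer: -1204687839/14382608 ≈ -83.760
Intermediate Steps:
a(B) = -4*B
f(R) = -72 + R**2 - 173*R (f(R) = (R**2 - 173*R) + (-4*12 - 1*24) = (R**2 - 173*R) + (-48 - 24) = (R**2 - 173*R) - 72 = -72 + R**2 - 173*R)
115863/f(D(4)) + 260438/(-495952) = 115863/(-72 + 8**2 - 173*8) + 260438/(-495952) = 115863/(-72 + 64 - 1384) + 260438*(-1/495952) = 115863/(-1392) - 130219/247976 = 115863*(-1/1392) - 130219/247976 = -38621/464 - 130219/247976 = -1204687839/14382608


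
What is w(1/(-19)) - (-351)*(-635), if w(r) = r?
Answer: -4234816/19 ≈ -2.2289e+5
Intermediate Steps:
w(1/(-19)) - (-351)*(-635) = 1/(-19) - (-351)*(-635) = -1/19 - 1*222885 = -1/19 - 222885 = -4234816/19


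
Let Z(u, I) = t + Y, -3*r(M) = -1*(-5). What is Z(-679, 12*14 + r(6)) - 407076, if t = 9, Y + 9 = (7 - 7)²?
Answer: -407076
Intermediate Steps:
Y = -9 (Y = -9 + (7 - 7)² = -9 + 0² = -9 + 0 = -9)
r(M) = -5/3 (r(M) = -(-1)*(-5)/3 = -⅓*5 = -5/3)
Z(u, I) = 0 (Z(u, I) = 9 - 9 = 0)
Z(-679, 12*14 + r(6)) - 407076 = 0 - 407076 = -407076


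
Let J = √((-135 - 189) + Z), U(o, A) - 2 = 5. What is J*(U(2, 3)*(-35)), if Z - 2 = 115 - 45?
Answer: -1470*I*√7 ≈ -3889.3*I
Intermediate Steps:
U(o, A) = 7 (U(o, A) = 2 + 5 = 7)
Z = 72 (Z = 2 + (115 - 45) = 2 + 70 = 72)
J = 6*I*√7 (J = √((-135 - 189) + 72) = √(-324 + 72) = √(-252) = 6*I*√7 ≈ 15.875*I)
J*(U(2, 3)*(-35)) = (6*I*√7)*(7*(-35)) = (6*I*√7)*(-245) = -1470*I*√7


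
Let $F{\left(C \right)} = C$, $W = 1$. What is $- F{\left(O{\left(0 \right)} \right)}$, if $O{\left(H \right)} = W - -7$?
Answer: $-8$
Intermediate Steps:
$O{\left(H \right)} = 8$ ($O{\left(H \right)} = 1 - -7 = 1 + 7 = 8$)
$- F{\left(O{\left(0 \right)} \right)} = \left(-1\right) 8 = -8$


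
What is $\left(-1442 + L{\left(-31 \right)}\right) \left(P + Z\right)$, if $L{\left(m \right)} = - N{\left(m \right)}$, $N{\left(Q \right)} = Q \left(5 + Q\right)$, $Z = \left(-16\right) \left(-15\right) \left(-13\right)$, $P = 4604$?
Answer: $-3336032$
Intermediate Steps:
$Z = -3120$ ($Z = 240 \left(-13\right) = -3120$)
$L{\left(m \right)} = - m \left(5 + m\right)$
$\left(-1442 + L{\left(-31 \right)}\right) \left(P + Z\right) = \left(-1442 - - 31 \left(5 - 31\right)\right) \left(4604 - 3120\right) = \left(-1442 - \left(-31\right) \left(-26\right)\right) 1484 = \left(-1442 - 806\right) 1484 = \left(-2248\right) 1484 = -3336032$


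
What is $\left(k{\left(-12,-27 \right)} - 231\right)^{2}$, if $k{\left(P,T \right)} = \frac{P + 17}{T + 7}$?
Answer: $\frac{855625}{16} \approx 53477.0$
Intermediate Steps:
$k{\left(P,T \right)} = \frac{17 + P}{7 + T}$
$\left(k{\left(-12,-27 \right)} - 231\right)^{2} = \left(\frac{17 - 12}{7 - 27} - 231\right)^{2} = \left(\frac{1}{-20} \cdot 5 - 231\right)^{2} = \left(\left(- \frac{1}{20}\right) 5 - 231\right)^{2} = \left(- \frac{1}{4} - 231\right)^{2} = \left(- \frac{925}{4}\right)^{2} = \frac{855625}{16}$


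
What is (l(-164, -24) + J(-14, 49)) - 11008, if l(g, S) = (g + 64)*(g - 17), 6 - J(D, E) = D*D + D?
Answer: 6916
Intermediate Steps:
J(D, E) = 6 - D - D² (J(D, E) = 6 - (D*D + D) = 6 - (D² + D) = 6 - (D + D²) = 6 + (-D - D²) = 6 - D - D²)
l(g, S) = (-17 + g)*(64 + g) (l(g, S) = (64 + g)*(-17 + g) = (-17 + g)*(64 + g))
(l(-164, -24) + J(-14, 49)) - 11008 = ((-1088 + (-164)² + 47*(-164)) + (6 - 1*(-14) - 1*(-14)²)) - 11008 = ((-1088 + 26896 - 7708) + (6 + 14 - 1*196)) - 11008 = (18100 + (6 + 14 - 196)) - 11008 = (18100 - 176) - 11008 = 17924 - 11008 = 6916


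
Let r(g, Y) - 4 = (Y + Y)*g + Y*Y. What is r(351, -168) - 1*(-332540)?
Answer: 242832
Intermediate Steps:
r(g, Y) = 4 + Y² + 2*Y*g (r(g, Y) = 4 + ((Y + Y)*g + Y*Y) = 4 + ((2*Y)*g + Y²) = 4 + (2*Y*g + Y²) = 4 + (Y² + 2*Y*g) = 4 + Y² + 2*Y*g)
r(351, -168) - 1*(-332540) = (4 + (-168)² + 2*(-168)*351) - 1*(-332540) = (4 + 28224 - 117936) + 332540 = -89708 + 332540 = 242832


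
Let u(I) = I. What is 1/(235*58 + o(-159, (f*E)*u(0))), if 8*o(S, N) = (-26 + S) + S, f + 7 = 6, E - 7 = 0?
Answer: 1/13587 ≈ 7.3600e-5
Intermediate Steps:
E = 7 (E = 7 + 0 = 7)
f = -1 (f = -7 + 6 = -1)
o(S, N) = -13/4 + S/4 (o(S, N) = ((-26 + S) + S)/8 = (-26 + 2*S)/8 = -13/4 + S/4)
1/(235*58 + o(-159, (f*E)*u(0))) = 1/(235*58 + (-13/4 + (¼)*(-159))) = 1/(13630 + (-13/4 - 159/4)) = 1/(13630 - 43) = 1/13587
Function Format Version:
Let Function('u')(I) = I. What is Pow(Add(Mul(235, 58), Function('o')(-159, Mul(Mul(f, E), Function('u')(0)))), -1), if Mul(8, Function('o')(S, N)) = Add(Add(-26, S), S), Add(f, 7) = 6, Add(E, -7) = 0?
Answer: Rational(1, 13587) ≈ 7.3600e-5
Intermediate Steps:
E = 7 (E = Add(7, 0) = 7)
f = -1 (f = Add(-7, 6) = -1)
Function('o')(S, N) = Add(Rational(-13, 4), Mul(Rational(1, 4), S)) (Function('o')(S, N) = Mul(Rational(1, 8), Add(Add(-26, S), S)) = Mul(Rational(1, 8), Add(-26, Mul(2, S))) = Add(Rational(-13, 4), Mul(Rational(1, 4), S)))
Pow(Add(Mul(235, 58), Function('o')(-159, Mul(Mul(f, E), Function('u')(0)))), -1) = Pow(Add(Mul(235, 58), Add(Rational(-13, 4), Mul(Rational(1, 4), -159))), -1) = Pow(Add(13630, Add(Rational(-13, 4), Rational(-159, 4))), -1) = Pow(Add(13630, -43), -1) = Pow(13587, -1) = Rational(1, 13587)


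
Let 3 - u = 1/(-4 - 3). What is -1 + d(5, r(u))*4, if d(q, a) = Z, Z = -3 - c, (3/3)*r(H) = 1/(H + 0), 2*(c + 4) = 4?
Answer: -5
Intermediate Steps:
c = -2 (c = -4 + (½)*4 = -4 + 2 = -2)
u = 22/7 (u = 3 - 1/(-4 - 3) = 3 - 1/(-7) = 3 - 1*(-⅐) = 3 + ⅐ = 22/7 ≈ 3.1429)
r(H) = 1/H (r(H) = 1/(H + 0) = 1/H)
Z = -1 (Z = -3 - 1*(-2) = -3 + 2 = -1)
d(q, a) = -1
-1 + d(5, r(u))*4 = -1 - 1*4 = -1 - 4 = -5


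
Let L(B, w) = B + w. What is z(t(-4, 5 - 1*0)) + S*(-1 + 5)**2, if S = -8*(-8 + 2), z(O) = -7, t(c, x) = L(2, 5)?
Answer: 761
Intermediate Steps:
t(c, x) = 7 (t(c, x) = 2 + 5 = 7)
S = 48 (S = -8*(-6) = 48)
z(t(-4, 5 - 1*0)) + S*(-1 + 5)**2 = -7 + 48*(-1 + 5)**2 = -7 + 48*4**2 = -7 + 48*16 = -7 + 768 = 761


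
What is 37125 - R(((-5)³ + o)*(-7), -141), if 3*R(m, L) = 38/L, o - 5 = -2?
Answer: 15703913/423 ≈ 37125.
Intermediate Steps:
o = 3 (o = 5 - 2 = 3)
R(m, L) = 38/(3*L) (R(m, L) = (38/L)/3 = 38/(3*L))
37125 - R(((-5)³ + o)*(-7), -141) = 37125 - 38/(3*(-141)) = 37125 - 38*(-1)/(3*141) = 37125 - 1*(-38/423) = 37125 + 38/423 = 15703913/423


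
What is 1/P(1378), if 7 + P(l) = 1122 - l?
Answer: -1/263 ≈ -0.0038023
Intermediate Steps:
P(l) = 1115 - l (P(l) = -7 + (1122 - l) = 1115 - l)
1/P(1378) = 1/(1115 - 1*1378) = 1/(1115 - 1378) = 1/(-263) = -1/263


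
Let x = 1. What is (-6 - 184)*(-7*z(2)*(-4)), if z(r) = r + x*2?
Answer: -21280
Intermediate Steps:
z(r) = 2 + r (z(r) = r + 1*2 = r + 2 = 2 + r)
(-6 - 184)*(-7*z(2)*(-4)) = (-6 - 184)*(-7*(2 + 2)*(-4)) = -190*(-7*4)*(-4) = -(-5320)*(-4) = -190*112 = -21280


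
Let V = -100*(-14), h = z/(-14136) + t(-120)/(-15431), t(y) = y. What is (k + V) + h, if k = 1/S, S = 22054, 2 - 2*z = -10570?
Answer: 561101176733761/400891392772 ≈ 1399.6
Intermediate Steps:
z = 5286 (z = 1 - ½*(-10570) = 1 + 5285 = 5286)
k = 1/22054 ≈ 4.5343e-5
h = -13311991/36355436 (h = 5286/(-14136) - 120/(-15431) = 5286*(-1/14136) - 120*(-1/15431) = -881/2356 + 120/15431 = -13311991/36355436 ≈ -0.36616)
V = 1400
(k + V) + h = (1/22054 + 1400) - 13311991/36355436 = 30875601/22054 - 13311991/36355436 = 561101176733761/400891392772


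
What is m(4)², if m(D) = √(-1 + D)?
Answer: 3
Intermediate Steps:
m(4)² = (√(-1 + 4))² = (√3)² = 3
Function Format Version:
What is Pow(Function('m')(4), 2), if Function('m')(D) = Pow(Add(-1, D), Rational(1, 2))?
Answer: 3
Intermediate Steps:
Pow(Function('m')(4), 2) = Pow(Pow(Add(-1, 4), Rational(1, 2)), 2) = Pow(Pow(3, Rational(1, 2)), 2) = 3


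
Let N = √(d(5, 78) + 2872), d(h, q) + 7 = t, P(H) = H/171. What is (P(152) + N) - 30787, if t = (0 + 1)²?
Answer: -277075/9 + √2866 ≈ -30733.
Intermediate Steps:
t = 1 (t = 1² = 1)
P(H) = H/171 (P(H) = H*(1/171) = H/171)
d(h, q) = -6 (d(h, q) = -7 + 1 = -6)
N = √2866 (N = √(-6 + 2872) = √2866 ≈ 53.535)
(P(152) + N) - 30787 = ((1/171)*152 + √2866) - 30787 = (8/9 + √2866) - 30787 = -277075/9 + √2866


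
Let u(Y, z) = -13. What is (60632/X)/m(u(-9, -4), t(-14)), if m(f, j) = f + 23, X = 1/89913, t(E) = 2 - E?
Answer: 2725802508/5 ≈ 5.4516e+8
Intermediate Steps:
X = 1/89913 ≈ 1.1122e-5
m(f, j) = 23 + f
(60632/X)/m(u(-9, -4), t(-14)) = (60632/(1/89913))/(23 - 13) = (60632*89913)/10 = 5451605016*(⅒) = 2725802508/5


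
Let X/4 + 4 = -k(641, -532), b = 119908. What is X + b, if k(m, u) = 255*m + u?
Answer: -531800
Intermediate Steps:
k(m, u) = u + 255*m
X = -651708 (X = -16 + 4*(-(-532 + 255*641)) = -16 + 4*(-(-532 + 163455)) = -16 + 4*(-1*162923) = -16 + 4*(-162923) = -16 - 651692 = -651708)
X + b = -651708 + 119908 = -531800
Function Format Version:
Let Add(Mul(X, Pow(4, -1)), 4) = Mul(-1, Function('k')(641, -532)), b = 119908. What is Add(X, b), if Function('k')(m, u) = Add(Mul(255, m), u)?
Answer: -531800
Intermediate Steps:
Function('k')(m, u) = Add(u, Mul(255, m))
X = -651708 (X = Add(-16, Mul(4, Mul(-1, Add(-532, Mul(255, 641))))) = Add(-16, Mul(4, Mul(-1, Add(-532, 163455)))) = Add(-16, Mul(4, Mul(-1, 162923))) = Add(-16, Mul(4, -162923)) = Add(-16, -651692) = -651708)
Add(X, b) = Add(-651708, 119908) = -531800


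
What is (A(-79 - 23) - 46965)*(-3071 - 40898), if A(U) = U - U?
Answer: 2065004085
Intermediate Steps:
A(U) = 0
(A(-79 - 23) - 46965)*(-3071 - 40898) = (0 - 46965)*(-3071 - 40898) = -46965*(-43969) = 2065004085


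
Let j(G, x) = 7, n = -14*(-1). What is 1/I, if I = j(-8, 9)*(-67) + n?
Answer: -1/455 ≈ -0.0021978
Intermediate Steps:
n = 14
I = -455 (I = 7*(-67) + 14 = -469 + 14 = -455)
1/I = 1/(-455) = -1/455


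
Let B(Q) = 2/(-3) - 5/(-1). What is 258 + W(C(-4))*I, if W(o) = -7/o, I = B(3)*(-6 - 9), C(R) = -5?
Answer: 167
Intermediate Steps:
B(Q) = 13/3 (B(Q) = 2*(-⅓) - 5*(-1) = -⅔ + 5 = 13/3)
I = -65 (I = 13*(-6 - 9)/3 = (13/3)*(-15) = -65)
258 + W(C(-4))*I = 258 - 7/(-5)*(-65) = 258 - 7*(-⅕)*(-65) = 258 + (7/5)*(-65) = 258 - 91 = 167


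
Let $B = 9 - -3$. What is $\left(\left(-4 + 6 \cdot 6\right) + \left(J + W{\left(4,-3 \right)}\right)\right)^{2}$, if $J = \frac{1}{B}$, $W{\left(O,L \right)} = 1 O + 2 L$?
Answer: $\frac{130321}{144} \approx 905.01$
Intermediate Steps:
$B = 12$ ($B = 9 + 3 = 12$)
$W{\left(O,L \right)} = O + 2 L$
$J = \frac{1}{12} \approx 0.083333$
$\left(\left(-4 + 6 \cdot 6\right) + \left(J + W{\left(4,-3 \right)}\right)\right)^{2} = \left(\left(-4 + 6 \cdot 6\right) + \left(\frac{1}{12} + \left(4 + 2 \left(-3\right)\right)\right)\right)^{2} = \left(\left(-4 + 36\right) + \left(\frac{1}{12} + \left(4 - 6\right)\right)\right)^{2} = \left(32 + \left(\frac{1}{12} - 2\right)\right)^{2} = \left(32 - \frac{23}{12}\right)^{2} = \left(\frac{361}{12}\right)^{2} = \frac{130321}{144}$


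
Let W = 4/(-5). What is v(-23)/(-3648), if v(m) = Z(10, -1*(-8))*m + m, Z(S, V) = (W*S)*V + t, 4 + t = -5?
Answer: -69/152 ≈ -0.45395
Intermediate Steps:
t = -9 (t = -4 - 5 = -9)
W = -4/5 (W = 4*(-1/5) = -4/5 ≈ -0.80000)
Z(S, V) = -9 - 4*S*V/5 (Z(S, V) = (-4*S/5)*V - 9 = -4*S*V/5 - 9 = -9 - 4*S*V/5)
v(m) = -72*m (v(m) = (-9 - 4/5*10*(-1*(-8)))*m + m = (-9 - 4/5*10*8)*m + m = (-9 - 64)*m + m = -73*m + m = -72*m)
v(-23)/(-3648) = -72*(-23)/(-3648) = 1656*(-1/3648) = -69/152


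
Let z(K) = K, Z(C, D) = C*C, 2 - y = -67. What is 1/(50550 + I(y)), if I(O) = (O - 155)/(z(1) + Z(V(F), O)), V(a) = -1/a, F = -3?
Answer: 5/252363 ≈ 1.9813e-5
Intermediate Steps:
y = 69 (y = 2 - 1*(-67) = 2 + 67 = 69)
Z(C, D) = C²
I(O) = -279/2 + 9*O/10 (I(O) = (O - 155)/(1 + (-1/(-3))²) = (-155 + O)/(1 + (-1*(-⅓))²) = (-155 + O)/(1 + (⅓)²) = (-155 + O)/(1 + ⅑) = (-155 + O)/(10/9) = (-155 + O)*(9/10) = -279/2 + 9*O/10)
1/(50550 + I(y)) = 1/(50550 + (-279/2 + (9/10)*69)) = 1/(50550 + (-279/2 + 621/10)) = 1/(50550 - 387/5) = 1/(252363/5) = 5/252363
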